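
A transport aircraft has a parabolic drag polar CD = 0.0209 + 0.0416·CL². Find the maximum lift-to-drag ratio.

(L/D)max = 17

For CD = CD0 + K·CL², (L/D)max occurs at CL* = √(CD0/K) and equals 1/(2√(K·CD0)).
(L/D)max = 1/(2√(0.0416 × 0.0209)) = 1/(2 × 0.02949) = 17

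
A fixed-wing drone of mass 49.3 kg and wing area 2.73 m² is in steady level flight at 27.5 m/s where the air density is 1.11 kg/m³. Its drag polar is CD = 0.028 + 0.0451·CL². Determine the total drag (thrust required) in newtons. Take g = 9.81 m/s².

D = 41.3 N

Weight W = mg = 49.3 × 9.81 = 483.63 N; in level flight L = W.
q = ½ρv² = ½ × 1.11 × 27.5² = 419.7 Pa.
CL = 2W/(ρv²S) = 2×483.63/(1.11×27.5²×2.73) = 0.4221.
CD = 0.028 + 0.0451 × 0.4221² = 0.03603.
D = q·S·CD = 419.7 × 2.73 × 0.03603 = 41.29 N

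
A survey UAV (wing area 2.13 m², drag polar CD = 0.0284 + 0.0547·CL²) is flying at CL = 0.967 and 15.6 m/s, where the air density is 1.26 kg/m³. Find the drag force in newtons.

CD = 0.0284 + 0.0547 × 0.967² = 0.07955
D = ½ρv²S·CD = ½ × 1.26 × 15.6² × 2.13 × 0.07955 = 26 N

D = 26 N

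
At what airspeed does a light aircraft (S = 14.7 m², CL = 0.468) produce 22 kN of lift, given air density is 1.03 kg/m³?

L = ½ρv²S·CL ⇒ v = √(2L/(ρ·S·CL))
v = √(2 × 22000 / (1.03 × 14.7 × 0.468)) = √6209 = 78.8 m/s

v = 78.8 m/s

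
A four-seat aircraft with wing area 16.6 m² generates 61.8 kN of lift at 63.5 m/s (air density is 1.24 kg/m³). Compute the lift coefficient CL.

From L = ½ρv²S·CL, rearranging gives CL = 2L/(ρv²S).
CL = 2 × 61800 / (1.24 × 63.5² × 16.6) = 1.49

CL = 1.49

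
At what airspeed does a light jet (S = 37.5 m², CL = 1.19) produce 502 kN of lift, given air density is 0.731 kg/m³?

v = 175 m/s

L = ½ρv²S·CL ⇒ v = √(2L/(ρ·S·CL))
v = √(2 × 5.02×10^5 / (0.731 × 37.5 × 1.19)) = √30780 = 175 m/s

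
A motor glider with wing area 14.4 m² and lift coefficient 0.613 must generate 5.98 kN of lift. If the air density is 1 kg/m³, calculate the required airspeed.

v = 36.8 m/s

L = ½ρv²S·CL ⇒ v = √(2L/(ρ·S·CL))
v = √(2 × 5980 / (1 × 14.4 × 0.613)) = √1355 = 36.8 m/s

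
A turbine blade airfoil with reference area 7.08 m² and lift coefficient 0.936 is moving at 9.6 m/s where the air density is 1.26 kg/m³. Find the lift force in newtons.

L = 385 N

Dynamic pressure q = ½ρv² = ½ × 1.26 × 9.6² = 58.06 Pa.
L = q·S·CL = 58.06 × 7.08 × 0.936 = 385 N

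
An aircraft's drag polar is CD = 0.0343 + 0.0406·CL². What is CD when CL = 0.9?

CD = 0.0343 + 0.0406 × 0.9² = 0.0343 + 0.03289 = 0.0672

CD = 0.0672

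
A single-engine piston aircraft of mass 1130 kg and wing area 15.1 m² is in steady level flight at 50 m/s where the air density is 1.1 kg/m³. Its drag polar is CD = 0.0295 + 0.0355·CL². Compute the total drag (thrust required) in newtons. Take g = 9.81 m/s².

Weight W = mg = 1130 × 9.81 = 11085 N; in level flight L = W.
q = ½ρv² = ½ × 1.1 × 50² = 1375 Pa.
CL = 2W/(ρv²S) = 2×11085/(1.1×50²×15.1) = 0.5339.
CD = 0.0295 + 0.0355 × 0.5339² = 0.03962.
D = q·S·CD = 1375 × 15.1 × 0.03962 = 822.6 N

D = 823 N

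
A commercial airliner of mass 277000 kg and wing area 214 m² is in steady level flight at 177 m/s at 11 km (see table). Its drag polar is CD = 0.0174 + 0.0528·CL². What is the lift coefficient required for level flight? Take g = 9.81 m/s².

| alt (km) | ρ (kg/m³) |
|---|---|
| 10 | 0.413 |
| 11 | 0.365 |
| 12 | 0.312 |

CL = 2.22

At 11 km, from the table: ρ = 0.365 kg/m³.
Level flight ⇒ L = W = m·g = 277000 × 9.81 = 2.7174×10^6 N.
q = ½ρv² = ½ × 0.365 × 177² = 5718 Pa.
CL = 2W/(ρv²S) = 2×2.7174×10^6/(0.365×177²×214) = 2.221.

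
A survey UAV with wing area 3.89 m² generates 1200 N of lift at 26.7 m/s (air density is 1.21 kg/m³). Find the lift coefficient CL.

From L = ½ρv²S·CL, rearranging gives CL = 2L/(ρv²S).
CL = 2 × 1200 / (1.21 × 26.7² × 3.89) = 0.715

CL = 0.715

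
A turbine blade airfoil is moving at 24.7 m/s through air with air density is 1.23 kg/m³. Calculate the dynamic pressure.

q = ½ρv² = ½ × 1.23 × 24.7² = 375 Pa

q = 375 Pa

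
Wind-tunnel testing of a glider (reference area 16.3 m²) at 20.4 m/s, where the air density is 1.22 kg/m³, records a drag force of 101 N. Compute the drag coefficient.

From D = ½ρv²S·CD, rearranging gives CD = 2D/(ρv²S).
CD = 2 × 101 / (1.22 × 20.4² × 16.3) = 0.0244

CD = 0.0244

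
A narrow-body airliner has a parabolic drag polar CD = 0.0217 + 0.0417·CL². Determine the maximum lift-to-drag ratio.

For CD = CD0 + K·CL², (L/D)max occurs at CL* = √(CD0/K) and equals 1/(2√(K·CD0)).
(L/D)max = 1/(2√(0.0417 × 0.0217)) = 1/(2 × 0.03008) = 16.6

(L/D)max = 16.6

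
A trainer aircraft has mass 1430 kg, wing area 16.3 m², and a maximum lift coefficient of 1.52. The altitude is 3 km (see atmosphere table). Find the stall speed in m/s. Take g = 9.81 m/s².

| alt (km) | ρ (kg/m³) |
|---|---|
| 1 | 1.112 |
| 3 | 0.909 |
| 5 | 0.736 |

At 3 km, from the table: ρ = 0.909 kg/m³.
At stall, lift equals weight: L = W = m·g = 1430 × 9.81 = 14030 N.
From L = ½ρV²S·CL,max = W: V_stall = √(2W/(ρSCL,max)) = √(2·14030/(0.909·16.3·1.52))
V_stall = √1246 = 35.3 m/s

V_stall = 35.3 m/s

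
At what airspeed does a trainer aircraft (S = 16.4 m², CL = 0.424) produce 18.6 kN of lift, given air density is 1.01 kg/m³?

L = ½ρv²S·CL ⇒ v = √(2L/(ρ·S·CL))
v = √(2 × 18600 / (1.01 × 16.4 × 0.424)) = √5297 = 72.8 m/s

v = 72.8 m/s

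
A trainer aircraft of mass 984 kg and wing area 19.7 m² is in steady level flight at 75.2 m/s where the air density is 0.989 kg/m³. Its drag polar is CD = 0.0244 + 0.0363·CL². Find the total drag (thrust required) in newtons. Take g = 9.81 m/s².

Level flight ⇒ L = W = m·g = 984 × 9.81 = 9653 N.
Dynamic pressure q = 0.5 × 0.989 × 75.2² = 2796 Pa.
CL = W/(q·S) = 9653 / (2796 × 19.7) = 0.1752.
CD = 0.0244 + 0.0363 × 0.1752² = 0.02551.
D = q·S·CD = 2796 × 19.7 × 0.02551 = 1406 N

D = 1410 N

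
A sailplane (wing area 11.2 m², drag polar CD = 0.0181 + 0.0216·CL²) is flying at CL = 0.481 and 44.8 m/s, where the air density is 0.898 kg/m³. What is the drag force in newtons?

CD = 0.0181 + 0.0216 × 0.481² = 0.0231
D = ½ρv²S·CD = ½ × 0.898 × 44.8² × 11.2 × 0.0231 = 233 N

D = 233 N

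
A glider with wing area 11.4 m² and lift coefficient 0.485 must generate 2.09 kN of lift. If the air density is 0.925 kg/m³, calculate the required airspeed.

v = 28.6 m/s

L = ½ρv²S·CL ⇒ v = √(2L/(ρ·S·CL))
v = √(2 × 2090 / (0.925 × 11.4 × 0.485)) = √817.3 = 28.6 m/s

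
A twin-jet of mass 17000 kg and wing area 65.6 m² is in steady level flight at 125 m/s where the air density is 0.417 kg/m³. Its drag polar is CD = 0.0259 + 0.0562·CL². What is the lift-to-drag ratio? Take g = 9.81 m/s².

L/D = 13

Level flight ⇒ L = W = m·g = 17000 × 9.81 = 1.6677×10^5 N.
Dynamic pressure q = 0.5 × 0.417 × 125² = 3258 Pa.
CL = 2W/(ρv²S) = 2×1.6677×10^5/(0.417×125²×65.6) = 0.7803.
CD = 0.0259 + 0.0562 × 0.7803² = 0.06012.
L/D = CL/CD = 0.7803 / 0.06012 = 13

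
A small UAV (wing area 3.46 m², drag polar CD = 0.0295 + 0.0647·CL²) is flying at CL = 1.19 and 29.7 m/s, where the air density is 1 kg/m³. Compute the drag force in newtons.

CD = 0.0295 + 0.0647 × 1.19² = 0.1211
D = ½ρv²S·CD = ½ × 1 × 29.7² × 3.46 × 0.1211 = 185 N

D = 185 N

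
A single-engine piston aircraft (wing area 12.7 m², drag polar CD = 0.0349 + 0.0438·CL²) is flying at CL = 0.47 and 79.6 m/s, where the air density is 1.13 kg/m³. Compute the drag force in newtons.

D = 2030 N

CD = 0.0349 + 0.0438 × 0.47² = 0.04458
D = ½ρv²S·CD = ½ × 1.13 × 79.6² × 12.7 × 0.04458 = 2030 N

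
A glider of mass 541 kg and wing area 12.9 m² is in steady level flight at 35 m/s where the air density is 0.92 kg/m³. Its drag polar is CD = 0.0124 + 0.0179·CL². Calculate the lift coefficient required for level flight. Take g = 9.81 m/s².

Level flight ⇒ L = W = m·g = 541 × 9.81 = 5307.2 N.
q = ½ρv² = ½ × 0.92 × 35² = 563.5 Pa.
CL = 2W/(ρv²S) = 2×5307.2/(0.92×35²×12.9) = 0.7301.

CL = 0.73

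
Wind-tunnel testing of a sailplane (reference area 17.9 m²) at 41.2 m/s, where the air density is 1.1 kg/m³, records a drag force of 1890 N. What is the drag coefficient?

From D = ½ρv²S·CD, rearranging gives CD = 2D/(ρv²S).
CD = 2 × 1890 / (1.1 × 41.2² × 17.9) = 0.113

CD = 0.113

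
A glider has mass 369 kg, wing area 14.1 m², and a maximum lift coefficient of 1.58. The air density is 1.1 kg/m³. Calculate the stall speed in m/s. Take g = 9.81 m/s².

V_stall = 17.2 m/s

At stall, lift equals weight: L = W = m·g = 369 × 9.81 = 3620 N.
From L = ½ρV²S·CL,max = W: V_stall = √(2W/(ρSCL,max)) = √(2·3620/(1.1·14.1·1.58))
V_stall = √295.4 = 17.2 m/s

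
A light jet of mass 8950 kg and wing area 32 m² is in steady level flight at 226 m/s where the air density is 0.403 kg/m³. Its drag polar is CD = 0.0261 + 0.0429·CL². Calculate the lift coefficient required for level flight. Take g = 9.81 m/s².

CL = 0.267

Weight W = mg = 8950 × 9.81 = 87800 N; in level flight L = W.
q = ½ρv² = ½ × 0.403 × 226² = 10290 Pa.
Required CL = L/(qS) = 87800/(10290·32) = 0.2666.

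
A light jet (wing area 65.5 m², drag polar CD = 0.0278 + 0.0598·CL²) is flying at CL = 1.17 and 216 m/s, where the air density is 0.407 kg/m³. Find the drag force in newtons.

CD = 0.0278 + 0.0598 × 1.17² = 0.1097
D = ½ρv²S·CD = ½ × 0.407 × 216² × 65.5 × 0.1097 = 68200 N

D = 68200 N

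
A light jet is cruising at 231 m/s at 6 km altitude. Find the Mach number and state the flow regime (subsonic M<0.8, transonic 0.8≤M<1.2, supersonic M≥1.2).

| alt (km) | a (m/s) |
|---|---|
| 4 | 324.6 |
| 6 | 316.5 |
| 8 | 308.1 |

At 6 km, from the table: a = 316.5 m/s.
M = v/a = 231 / 316.5 = 0.73
M = 0.73 → subsonic.

M = 0.73 (subsonic)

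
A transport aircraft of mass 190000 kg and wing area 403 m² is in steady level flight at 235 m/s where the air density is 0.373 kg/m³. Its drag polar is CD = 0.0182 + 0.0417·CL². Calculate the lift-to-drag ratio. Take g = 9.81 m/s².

L/D = 16.9

In steady level flight, lift balances weight: W = mg = 190000 × 9.81 = 1.8639×10^6 N.
q = ½ρv² = ½ × 0.373 × 235² = 10300 Pa.
CL = W/(q·S) = 1.8639×10^6 / (10300 × 403) = 0.4491.
CD = 0.0182 + 0.0417 × 0.4491² = 0.02661.
L/D = CL/CD = 0.4491 / 0.02661 = 16.9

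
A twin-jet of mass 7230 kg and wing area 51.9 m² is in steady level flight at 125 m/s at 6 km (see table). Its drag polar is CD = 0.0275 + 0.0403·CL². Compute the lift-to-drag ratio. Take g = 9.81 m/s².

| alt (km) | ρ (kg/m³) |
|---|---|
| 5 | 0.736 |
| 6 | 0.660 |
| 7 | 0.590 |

L/D = 8.74

At 6 km, from the table: ρ = 0.660 kg/m³.
In steady level flight, lift balances weight: W = mg = 7230 × 9.81 = 70926 N.
Dynamic pressure q = 0.5 × 0.66 × 125² = 5156 Pa.
Required CL = L/(qS) = 70926/(5156·51.9) = 0.265.
CD = 0.0275 + 0.0403 × 0.265² = 0.03033.
L/D = CL/CD = 0.265 / 0.03033 = 8.74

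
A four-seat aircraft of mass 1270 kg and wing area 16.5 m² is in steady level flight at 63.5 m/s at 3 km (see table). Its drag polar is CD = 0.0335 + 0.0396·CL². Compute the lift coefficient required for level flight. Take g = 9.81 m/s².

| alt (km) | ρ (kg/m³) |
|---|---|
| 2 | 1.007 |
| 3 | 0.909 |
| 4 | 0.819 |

CL = 0.412

At 3 km, from the table: ρ = 0.909 kg/m³.
Weight W = mg = 1270 × 9.81 = 12459 N; in level flight L = W.
Dynamic pressure q = 0.5 × 0.909 × 63.5² = 1833 Pa.
CL = W/(q·S) = 12459 / (1833 × 16.5) = 0.412.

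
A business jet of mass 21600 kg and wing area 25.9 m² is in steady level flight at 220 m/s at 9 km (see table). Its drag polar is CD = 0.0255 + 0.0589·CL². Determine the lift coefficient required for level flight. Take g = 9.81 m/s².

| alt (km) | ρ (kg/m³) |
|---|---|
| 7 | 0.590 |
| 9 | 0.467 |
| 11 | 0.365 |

CL = 0.724

At 9 km, from the table: ρ = 0.467 kg/m³.
Level flight ⇒ L = W = m·g = 21600 × 9.81 = 2.119×10^5 N.
q = ½ρv² = ½ × 0.467 × 220² = 11300 Pa.
CL = 2W/(ρv²S) = 2×2.119×10^5/(0.467×220²×25.9) = 0.7239.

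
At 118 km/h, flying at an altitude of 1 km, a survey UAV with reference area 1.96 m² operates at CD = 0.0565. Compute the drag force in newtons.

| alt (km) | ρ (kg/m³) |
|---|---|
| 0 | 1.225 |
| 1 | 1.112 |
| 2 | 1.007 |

D = 66.2 N

At 1 km, from the table: ρ = 1.112 kg/m³.
Convert speed: v = 118 km/h ÷ 3.6 = 32.78 m/s.
D = ½ρv²S·CD = ½ × 1.112 × 32.78² × 1.96 × 0.0565 = 66.2 N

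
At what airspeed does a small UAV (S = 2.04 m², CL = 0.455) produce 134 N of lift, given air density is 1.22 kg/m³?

L = ½ρv²S·CL ⇒ v = √(2L/(ρ·S·CL))
v = √(2 × 134 / (1.22 × 2.04 × 0.455)) = √236.7 = 15.4 m/s

v = 15.4 m/s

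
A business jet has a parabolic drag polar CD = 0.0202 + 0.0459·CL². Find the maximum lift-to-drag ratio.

For CD = CD0 + K·CL², (L/D)max occurs at CL* = √(CD0/K) and equals 1/(2√(K·CD0)).
(L/D)max = 1/(2√(0.0459 × 0.0202)) = 1/(2 × 0.03045) = 16.4

(L/D)max = 16.4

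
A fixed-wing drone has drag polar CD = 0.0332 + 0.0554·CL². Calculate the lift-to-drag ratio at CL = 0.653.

L/D = 11.5

CD = 0.0332 + 0.0554 × 0.653² = 0.05682
L/D = CL/CD = 0.653 / 0.05682 = 11.5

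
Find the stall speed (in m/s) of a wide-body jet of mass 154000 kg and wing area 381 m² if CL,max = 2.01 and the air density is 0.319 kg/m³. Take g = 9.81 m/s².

Stall occurs when L = W at CL,max. W = mg = 154000 × 9.81 = 1.511×10^6 N.
V_stall = √(2W/(ρ·S·CL,max)) = √(2 × 1.511×10^6 / (0.319 × 381 × 2.01))
V_stall = √12370 = 111 m/s

V_stall = 111 m/s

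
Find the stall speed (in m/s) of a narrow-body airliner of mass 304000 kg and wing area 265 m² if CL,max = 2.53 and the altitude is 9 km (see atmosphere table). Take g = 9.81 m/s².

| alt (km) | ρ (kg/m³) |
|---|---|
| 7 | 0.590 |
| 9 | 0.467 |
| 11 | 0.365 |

V_stall = 138 m/s

At 9 km, from the table: ρ = 0.467 kg/m³.
At stall, lift equals weight: L = W = m·g = 304000 × 9.81 = 2.982×10^6 N.
From L = ½ρV²S·CL,max = W: V_stall = √(2W/(ρSCL,max)) = √(2·2.982×10^6/(0.467·265·2.53))
V_stall = √19050 = 138 m/s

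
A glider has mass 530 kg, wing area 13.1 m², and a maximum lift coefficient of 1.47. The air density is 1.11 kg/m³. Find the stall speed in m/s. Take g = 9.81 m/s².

V_stall = 22.1 m/s

Weight W = mg = 530 × 9.81 = 5199 N.
From L = ½ρV²S·CL,max = W: V_stall = √(2W/(ρSCL,max)) = √(2·5199/(1.11·13.1·1.47))
V_stall = √486.5 = 22.1 m/s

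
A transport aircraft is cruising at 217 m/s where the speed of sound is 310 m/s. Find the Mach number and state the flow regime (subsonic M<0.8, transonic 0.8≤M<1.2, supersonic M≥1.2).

M = v/a = 217 / 310 = 0.7
M = 0.7 → subsonic.

M = 0.7 (subsonic)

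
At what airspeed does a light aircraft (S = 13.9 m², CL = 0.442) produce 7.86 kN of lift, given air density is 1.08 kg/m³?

L = ½ρv²S·CL ⇒ v = √(2L/(ρ·S·CL))
v = √(2 × 7860 / (1.08 × 13.9 × 0.442)) = √2369 = 48.7 m/s

v = 48.7 m/s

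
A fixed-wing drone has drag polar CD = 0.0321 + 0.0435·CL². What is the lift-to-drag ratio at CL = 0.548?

CD = 0.0321 + 0.0435 × 0.548² = 0.04516
L/D = CL/CD = 0.548 / 0.04516 = 12.1

L/D = 12.1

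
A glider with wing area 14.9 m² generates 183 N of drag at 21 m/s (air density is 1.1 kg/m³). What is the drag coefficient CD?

From D = ½ρv²S·CD, rearranging gives CD = 2D/(ρv²S).
CD = 2 × 183 / (1.1 × 21² × 14.9) = 0.0506

CD = 0.0506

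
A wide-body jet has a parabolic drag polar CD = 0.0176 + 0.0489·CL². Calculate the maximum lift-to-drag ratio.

For CD = CD0 + K·CL², (L/D)max occurs at CL* = √(CD0/K) and equals 1/(2√(K·CD0)).
(L/D)max = 1/(2√(0.0489 × 0.0176)) = 1/(2 × 0.02934) = 17

(L/D)max = 17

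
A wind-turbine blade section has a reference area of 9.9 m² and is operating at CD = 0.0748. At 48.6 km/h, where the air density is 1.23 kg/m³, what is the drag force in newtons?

Convert speed: v = 48.6 km/h ÷ 3.6 = 13.5 m/s.
D = ½ρv²S·CD = ½ × 1.23 × 13.5² × 9.9 × 0.0748 = 83 N

D = 83 N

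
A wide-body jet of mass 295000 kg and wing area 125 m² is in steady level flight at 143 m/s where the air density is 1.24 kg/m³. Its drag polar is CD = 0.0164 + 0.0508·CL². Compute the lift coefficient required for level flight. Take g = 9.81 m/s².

CL = 1.83

Level flight ⇒ L = W = m·g = 295000 × 9.81 = 2.894×10^6 N.
q = ½ρv² = ½ × 1.24 × 143² = 12680 Pa.
Required CL = L/(qS) = 2.894×10^6/(12680·125) = 1.826.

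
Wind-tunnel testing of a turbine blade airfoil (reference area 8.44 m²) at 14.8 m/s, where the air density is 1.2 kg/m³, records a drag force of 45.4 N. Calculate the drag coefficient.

CD = 0.0409

From D = ½ρv²S·CD, rearranging gives CD = 2D/(ρv²S).
CD = 2 × 45.4 / (1.2 × 14.8² × 8.44) = 0.0409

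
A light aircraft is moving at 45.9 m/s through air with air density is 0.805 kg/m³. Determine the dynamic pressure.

q = 848 Pa

q = ½ρv² = ½ × 0.805 × 45.9² = 848 Pa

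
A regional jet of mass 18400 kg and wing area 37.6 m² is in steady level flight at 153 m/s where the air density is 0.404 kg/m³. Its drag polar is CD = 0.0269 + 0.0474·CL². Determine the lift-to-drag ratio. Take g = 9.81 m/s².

L/D = 13.4

Level flight ⇒ L = W = m·g = 18400 × 9.81 = 1.805×10^5 N.
q = ½ρv² = ½ × 0.404 × 153² = 4729 Pa.
Required CL = L/(qS) = 1.805×10^5/(4729·37.6) = 1.015.
CD = 0.0269 + 0.0474 × 1.015² = 0.07575.
L/D = CL/CD = 1.015 / 0.07575 = 13.4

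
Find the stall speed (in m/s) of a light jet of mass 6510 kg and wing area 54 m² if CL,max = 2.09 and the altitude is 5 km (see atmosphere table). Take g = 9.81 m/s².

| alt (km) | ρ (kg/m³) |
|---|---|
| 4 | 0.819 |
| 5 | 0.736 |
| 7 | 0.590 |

At 5 km, from the table: ρ = 0.736 kg/m³.
Weight W = mg = 6510 × 9.81 = 63860 N.
V_stall = √(2W/(ρ·S·CL,max)) = √(2 × 63860 / (0.736 × 54 × 2.09))
V_stall = √1538 = 39.2 m/s

V_stall = 39.2 m/s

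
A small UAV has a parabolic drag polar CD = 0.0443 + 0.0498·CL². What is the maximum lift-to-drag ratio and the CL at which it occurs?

(L/D)max = 10.6, at CL = 0.943

For CD = CD0 + K·CL², (L/D)max occurs at CL* = √(CD0/K) and equals 1/(2√(K·CD0)).
(L/D)max = 1/(2√(0.0498 × 0.0443)) = 1/(2 × 0.04697) = 10.6
CL* = √(0.0443/0.0498) = 0.943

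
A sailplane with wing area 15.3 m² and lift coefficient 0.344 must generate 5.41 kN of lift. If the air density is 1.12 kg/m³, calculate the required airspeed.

L = ½ρv²S·CL ⇒ v = √(2L/(ρ·S·CL))
v = √(2 × 5410 / (1.12 × 15.3 × 0.344)) = √1836 = 42.8 m/s

v = 42.8 m/s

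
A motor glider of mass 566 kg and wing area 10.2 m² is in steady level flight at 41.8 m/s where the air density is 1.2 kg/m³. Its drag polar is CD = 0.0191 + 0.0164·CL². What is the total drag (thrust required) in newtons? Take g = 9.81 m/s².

D = 252 N

Weight W = mg = 566 × 9.81 = 5552.5 N; in level flight L = W.
Dynamic pressure q = 0.5 × 1.2 × 41.8² = 1048 Pa.
CL = 2W/(ρv²S) = 2×5552.5/(1.2×41.8²×10.2) = 0.5193.
CD = 0.0191 + 0.0164 × 0.5193² = 0.02352.
D = q·S·CD = 1048 × 10.2 × 0.02352 = 251.5 N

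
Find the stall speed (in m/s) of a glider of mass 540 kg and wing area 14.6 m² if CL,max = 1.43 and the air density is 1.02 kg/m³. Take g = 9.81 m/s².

At stall, lift equals weight: L = W = m·g = 540 × 9.81 = 5297 N.
V_stall = √(2W/(ρ·S·CL,max)) = √(2 × 5297 / (1.02 × 14.6 × 1.43))
V_stall = √497.5 = 22.3 m/s

V_stall = 22.3 m/s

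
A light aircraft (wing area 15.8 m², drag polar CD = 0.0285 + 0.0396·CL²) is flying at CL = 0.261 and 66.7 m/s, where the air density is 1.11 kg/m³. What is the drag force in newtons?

CD = 0.0285 + 0.0396 × 0.261² = 0.0312
D = ½ρv²S·CD = ½ × 1.11 × 66.7² × 15.8 × 0.0312 = 1220 N

D = 1220 N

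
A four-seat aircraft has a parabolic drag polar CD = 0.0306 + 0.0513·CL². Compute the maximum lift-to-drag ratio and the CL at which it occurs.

For CD = CD0 + K·CL², (L/D)max occurs at CL* = √(CD0/K) and equals 1/(2√(K·CD0)).
(L/D)max = 1/(2√(0.0513 × 0.0306)) = 1/(2 × 0.03962) = 12.6
CL* = √(0.0306/0.0513) = 0.772

(L/D)max = 12.6, at CL = 0.772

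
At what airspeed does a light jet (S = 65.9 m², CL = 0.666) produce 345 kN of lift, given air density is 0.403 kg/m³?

v = 198 m/s

L = ½ρv²S·CL ⇒ v = √(2L/(ρ·S·CL))
v = √(2 × 3.45×10^5 / (0.403 × 65.9 × 0.666)) = √39010 = 198 m/s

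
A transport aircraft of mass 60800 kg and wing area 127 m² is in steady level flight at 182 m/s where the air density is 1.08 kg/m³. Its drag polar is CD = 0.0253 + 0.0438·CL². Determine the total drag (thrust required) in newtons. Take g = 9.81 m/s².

D = 64300 N

Level flight ⇒ L = W = m·g = 60800 × 9.81 = 5.9645×10^5 N.
q = ½ρv² = ½ × 1.08 × 182² = 17890 Pa.
CL = W/(q·S) = 5.9645×10^5 / (17890 × 127) = 0.2626.
CD = 0.0253 + 0.0438 × 0.2626² = 0.02832.
D = q·S·CD = 17890 × 127 × 0.02832 = 64330 N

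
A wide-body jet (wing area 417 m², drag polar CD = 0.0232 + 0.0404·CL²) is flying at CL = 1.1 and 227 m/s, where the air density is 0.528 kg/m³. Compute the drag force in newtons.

D = 4.09×10^5 N

CD = 0.0232 + 0.0404 × 1.1² = 0.07208
D = ½ρv²S·CD = ½ × 0.528 × 227² × 417 × 0.07208 = 4.09×10^5 N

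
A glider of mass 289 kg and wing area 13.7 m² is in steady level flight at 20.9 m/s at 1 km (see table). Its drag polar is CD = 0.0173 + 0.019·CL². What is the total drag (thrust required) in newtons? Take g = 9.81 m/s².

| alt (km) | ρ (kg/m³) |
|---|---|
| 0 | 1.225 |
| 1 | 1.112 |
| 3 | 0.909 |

D = 103 N

At 1 km, from the table: ρ = 1.112 kg/m³.
Level flight ⇒ L = W = m·g = 289 × 9.81 = 2835.1 N.
q = ½ρv² = ½ × 1.112 × 20.9² = 242.9 Pa.
Required CL = L/(qS) = 2835.1/(242.9·13.7) = 0.8521.
CD = 0.0173 + 0.019 × 0.8521² = 0.03109.
D = q·S·CD = 242.9 × 13.7 × 0.03109 = 103.5 N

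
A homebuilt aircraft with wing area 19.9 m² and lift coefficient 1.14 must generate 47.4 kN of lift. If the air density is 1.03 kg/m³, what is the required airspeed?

v = 63.7 m/s

L = ½ρv²S·CL ⇒ v = √(2L/(ρ·S·CL))
v = √(2 × 47400 / (1.03 × 19.9 × 1.14)) = √4057 = 63.7 m/s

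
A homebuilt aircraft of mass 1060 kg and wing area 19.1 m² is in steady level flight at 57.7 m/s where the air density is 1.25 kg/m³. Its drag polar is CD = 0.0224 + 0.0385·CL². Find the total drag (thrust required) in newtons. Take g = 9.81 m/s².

Weight W = mg = 1060 × 9.81 = 10399 N; in level flight L = W.
q = ½ρv² = ½ × 1.25 × 57.7² = 2081 Pa.
CL = 2W/(ρv²S) = 2×10399/(1.25×57.7²×19.1) = 0.2616.
CD = 0.0224 + 0.0385 × 0.2616² = 0.02504.
D = q·S·CD = 2081 × 19.1 × 0.02504 = 995 N

D = 995 N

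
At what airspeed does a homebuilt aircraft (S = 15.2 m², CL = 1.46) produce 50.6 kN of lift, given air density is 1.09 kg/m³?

v = 64.7 m/s

L = ½ρv²S·CL ⇒ v = √(2L/(ρ·S·CL))
v = √(2 × 50600 / (1.09 × 15.2 × 1.46)) = √4184 = 64.7 m/s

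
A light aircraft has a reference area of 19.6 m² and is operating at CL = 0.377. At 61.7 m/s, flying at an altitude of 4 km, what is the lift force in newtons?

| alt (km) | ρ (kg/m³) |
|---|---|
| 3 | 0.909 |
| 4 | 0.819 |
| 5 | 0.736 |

L = 11500 N

At 4 km, from the table: ρ = 0.819 kg/m³.
Dynamic pressure q = ½ρv² = ½ × 0.819 × 61.7² = 1559 Pa.
L = q·S·CL = 1559 × 19.6 × 0.377 = 11500 N ≈ 11.5 kN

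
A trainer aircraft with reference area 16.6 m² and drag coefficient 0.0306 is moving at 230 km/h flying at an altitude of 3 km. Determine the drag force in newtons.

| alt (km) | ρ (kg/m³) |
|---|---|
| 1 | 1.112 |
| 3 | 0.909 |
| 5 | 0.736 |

At 3 km, from the table: ρ = 0.909 kg/m³.
Convert speed: v = 230 km/h ÷ 3.6 = 63.89 m/s.
Dynamic pressure q = ½ρv² = ½ × 0.909 × 63.89² = 1855 Pa.
D = q·S·CD = 1855 × 16.6 × 0.0306 = 942 N

D = 942 N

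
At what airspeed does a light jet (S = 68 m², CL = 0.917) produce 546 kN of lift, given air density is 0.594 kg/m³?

L = ½ρv²S·CL ⇒ v = √(2L/(ρ·S·CL))
v = √(2 × 5.46×10^5 / (0.594 × 68 × 0.917)) = √29480 = 172 m/s

v = 172 m/s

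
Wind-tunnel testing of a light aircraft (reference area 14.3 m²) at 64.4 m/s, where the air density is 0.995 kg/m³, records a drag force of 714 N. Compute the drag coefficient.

From D = ½ρv²S·CD, rearranging gives CD = 2D/(ρv²S).
CD = 2 × 714 / (0.995 × 64.4² × 14.3) = 0.0242

CD = 0.0242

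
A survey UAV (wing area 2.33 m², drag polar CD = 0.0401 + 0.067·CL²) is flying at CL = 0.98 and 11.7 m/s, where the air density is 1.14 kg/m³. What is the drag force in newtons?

D = 19 N

CD = 0.0401 + 0.067 × 0.98² = 0.1044
D = ½ρv²S·CD = ½ × 1.14 × 11.7² × 2.33 × 0.1044 = 19 N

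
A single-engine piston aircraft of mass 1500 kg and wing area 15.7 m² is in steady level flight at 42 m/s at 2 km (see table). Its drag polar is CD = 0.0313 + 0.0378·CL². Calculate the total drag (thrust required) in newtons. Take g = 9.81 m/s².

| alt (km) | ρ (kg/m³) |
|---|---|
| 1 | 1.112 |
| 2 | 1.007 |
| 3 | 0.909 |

D = 1020 N

At 2 km, from the table: ρ = 1.007 kg/m³.
Weight W = mg = 1500 × 9.81 = 14715 N; in level flight L = W.
q = ½ρv² = ½ × 1.007 × 42² = 888.2 Pa.
Required CL = L/(qS) = 14715/(888.2·15.7) = 1.055.
CD = 0.0313 + 0.0378 × 1.055² = 0.07339.
D = q·S·CD = 888.2 × 15.7 × 0.07339 = 1023 N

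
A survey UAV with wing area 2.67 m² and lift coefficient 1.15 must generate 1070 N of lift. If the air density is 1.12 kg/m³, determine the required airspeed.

L = ½ρv²S·CL ⇒ v = √(2L/(ρ·S·CL))
v = √(2 × 1070 / (1.12 × 2.67 × 1.15)) = √622.3 = 24.9 m/s

v = 24.9 m/s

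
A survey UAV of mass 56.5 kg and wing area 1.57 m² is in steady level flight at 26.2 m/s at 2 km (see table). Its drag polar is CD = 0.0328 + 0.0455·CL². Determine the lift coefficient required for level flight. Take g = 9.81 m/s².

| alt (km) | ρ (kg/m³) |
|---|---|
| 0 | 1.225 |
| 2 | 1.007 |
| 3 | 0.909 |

CL = 1.02

At 2 km, from the table: ρ = 1.007 kg/m³.
Weight W = mg = 56.5 × 9.81 = 554.26 N; in level flight L = W.
q = ½ρv² = ½ × 1.007 × 26.2² = 345.6 Pa.
Required CL = L/(qS) = 554.26/(345.6·1.57) = 1.021.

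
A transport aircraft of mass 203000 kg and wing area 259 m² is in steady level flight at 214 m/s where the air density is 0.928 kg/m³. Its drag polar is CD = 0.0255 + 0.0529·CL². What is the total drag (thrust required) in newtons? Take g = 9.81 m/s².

Level flight ⇒ L = W = m·g = 203000 × 9.81 = 1.9914×10^6 N.
Dynamic pressure q = 0.5 × 0.928 × 214² = 21250 Pa.
Required CL = L/(qS) = 1.9914×10^6/(21250·259) = 0.3618.
CD = 0.0255 + 0.0529 × 0.3618² = 0.03243.
D = q·S·CD = 21250 × 259 × 0.03243 = 1.785×10^5 N

D = 1.78×10^5 N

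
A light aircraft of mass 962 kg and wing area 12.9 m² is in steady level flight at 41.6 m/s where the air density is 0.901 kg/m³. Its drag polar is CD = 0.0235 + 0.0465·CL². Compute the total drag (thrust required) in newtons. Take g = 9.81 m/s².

D = 648 N

Level flight ⇒ L = W = m·g = 962 × 9.81 = 9437.2 N.
Dynamic pressure q = 0.5 × 0.901 × 41.6² = 779.6 Pa.
CL = W/(q·S) = 9437.2 / (779.6 × 12.9) = 0.9384.
CD = 0.0235 + 0.0465 × 0.9384² = 0.06444.
D = q·S·CD = 779.6 × 12.9 × 0.06444 = 648.1 N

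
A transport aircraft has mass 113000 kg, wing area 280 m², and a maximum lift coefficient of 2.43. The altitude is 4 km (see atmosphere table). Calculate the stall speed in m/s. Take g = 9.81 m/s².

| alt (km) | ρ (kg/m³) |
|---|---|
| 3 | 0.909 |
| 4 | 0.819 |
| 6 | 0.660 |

At 4 km, from the table: ρ = 0.819 kg/m³.
Weight W = mg = 113000 × 9.81 = 1.109×10^6 N.
V_stall = √(2W/(ρ·S·CL,max)) = √(2 × 1.109×10^6 / (0.819 × 280 × 2.43))
V_stall = √3979 = 63.1 m/s

V_stall = 63.1 m/s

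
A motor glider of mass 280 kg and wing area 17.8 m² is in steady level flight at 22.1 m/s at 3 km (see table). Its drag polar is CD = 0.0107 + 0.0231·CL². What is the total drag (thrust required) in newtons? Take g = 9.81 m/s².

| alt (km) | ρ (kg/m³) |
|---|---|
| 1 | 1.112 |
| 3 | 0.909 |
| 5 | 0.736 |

At 3 km, from the table: ρ = 0.909 kg/m³.
In steady level flight, lift balances weight: W = mg = 280 × 9.81 = 2746.8 N.
q = ½ρv² = ½ × 0.909 × 22.1² = 222 Pa.
CL = W/(q·S) = 2746.8 / (222 × 17.8) = 0.6952.
CD = 0.0107 + 0.0231 × 0.6952² = 0.02186.
D = q·S·CD = 222 × 17.8 × 0.02186 = 86.39 N

D = 86.4 N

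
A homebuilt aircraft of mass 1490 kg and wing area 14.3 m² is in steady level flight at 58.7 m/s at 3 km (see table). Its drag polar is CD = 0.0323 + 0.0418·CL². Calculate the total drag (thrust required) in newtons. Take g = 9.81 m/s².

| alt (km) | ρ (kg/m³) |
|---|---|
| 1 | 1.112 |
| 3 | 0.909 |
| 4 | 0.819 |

At 3 km, from the table: ρ = 0.909 kg/m³.
Weight W = mg = 1490 × 9.81 = 14617 N; in level flight L = W.
q = ½ρv² = ½ × 0.909 × 58.7² = 1566 Pa.
CL = 2W/(ρv²S) = 2×14617/(0.909×58.7²×14.3) = 0.6527.
CD = 0.0323 + 0.0418 × 0.6527² = 0.05011.
D = q·S·CD = 1566 × 14.3 × 0.05011 = 1122 N

D = 1120 N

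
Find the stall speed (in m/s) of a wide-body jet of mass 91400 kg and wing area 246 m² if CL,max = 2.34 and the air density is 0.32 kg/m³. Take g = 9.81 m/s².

Weight W = mg = 91400 × 9.81 = 8.966×10^5 N.
From L = ½ρV²S·CL,max = W: V_stall = √(2W/(ρSCL,max)) = √(2·8.966×10^5/(0.32·246·2.34))
V_stall = √9735 = 98.7 m/s

V_stall = 98.7 m/s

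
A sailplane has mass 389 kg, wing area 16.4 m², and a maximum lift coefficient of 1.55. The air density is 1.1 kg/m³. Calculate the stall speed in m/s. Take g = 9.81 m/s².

V_stall = 16.5 m/s

Weight W = mg = 389 × 9.81 = 3816 N.
From L = ½ρV²S·CL,max = W: V_stall = √(2W/(ρSCL,max)) = √(2·3816/(1.1·16.4·1.55))
V_stall = √272.9 = 16.5 m/s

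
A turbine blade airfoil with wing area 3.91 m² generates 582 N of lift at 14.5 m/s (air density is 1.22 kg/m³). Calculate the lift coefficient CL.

CL = 1.16

From L = ½ρv²S·CL, rearranging gives CL = 2L/(ρv²S).
CL = 2 × 582 / (1.22 × 14.5² × 3.91) = 1.16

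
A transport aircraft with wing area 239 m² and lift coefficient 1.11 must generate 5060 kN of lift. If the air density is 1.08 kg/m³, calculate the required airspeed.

v = 188 m/s

L = ½ρv²S·CL ⇒ v = √(2L/(ρ·S·CL))
v = √(2 × 5.06×10^6 / (1.08 × 239 × 1.11)) = √35320 = 188 m/s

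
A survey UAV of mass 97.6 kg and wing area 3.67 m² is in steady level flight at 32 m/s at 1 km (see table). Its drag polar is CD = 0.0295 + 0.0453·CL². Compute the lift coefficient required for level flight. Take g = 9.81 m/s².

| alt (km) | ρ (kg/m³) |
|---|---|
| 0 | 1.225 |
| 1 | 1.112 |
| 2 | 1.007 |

CL = 0.458

At 1 km, from the table: ρ = 1.112 kg/m³.
Weight W = mg = 97.6 × 9.81 = 957.46 N; in level flight L = W.
q = ½ρv² = ½ × 1.112 × 32² = 569.3 Pa.
Required CL = L/(qS) = 957.46/(569.3·3.67) = 0.4582.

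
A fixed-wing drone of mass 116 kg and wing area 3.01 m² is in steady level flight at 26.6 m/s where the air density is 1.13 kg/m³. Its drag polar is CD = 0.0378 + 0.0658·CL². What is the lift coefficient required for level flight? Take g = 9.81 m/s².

CL = 0.946

Weight W = mg = 116 × 9.81 = 1138 N; in level flight L = W.
q = ½ρv² = ½ × 1.13 × 26.6² = 399.8 Pa.
CL = W/(q·S) = 1138 / (399.8 × 3.01) = 0.9457.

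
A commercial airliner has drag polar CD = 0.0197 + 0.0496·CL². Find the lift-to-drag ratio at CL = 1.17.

CD = 0.0197 + 0.0496 × 1.17² = 0.0876
L/D = CL/CD = 1.17 / 0.0876 = 13.4

L/D = 13.4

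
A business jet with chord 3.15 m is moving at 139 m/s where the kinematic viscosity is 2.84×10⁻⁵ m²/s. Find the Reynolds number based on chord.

Re = 1.54×10^7

Re = v·c/ν = 139 × 3.15 / (2.84×10⁻⁵) = 1.54×10^7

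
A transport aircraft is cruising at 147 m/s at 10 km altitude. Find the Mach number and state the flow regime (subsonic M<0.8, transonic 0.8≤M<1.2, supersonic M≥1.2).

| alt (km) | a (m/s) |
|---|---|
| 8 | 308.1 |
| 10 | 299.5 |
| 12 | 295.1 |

At 10 km, from the table: a = 299.5 m/s.
M = v/a = 147 / 299.5 = 0.491
M = 0.491 → subsonic.

M = 0.491 (subsonic)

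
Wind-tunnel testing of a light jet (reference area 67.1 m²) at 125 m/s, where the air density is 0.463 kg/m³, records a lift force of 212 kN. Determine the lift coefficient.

From L = ½ρv²S·CL, rearranging gives CL = 2L/(ρv²S).
CL = 2 × 2.12×10^5 / (0.463 × 125² × 67.1) = 0.873

CL = 0.873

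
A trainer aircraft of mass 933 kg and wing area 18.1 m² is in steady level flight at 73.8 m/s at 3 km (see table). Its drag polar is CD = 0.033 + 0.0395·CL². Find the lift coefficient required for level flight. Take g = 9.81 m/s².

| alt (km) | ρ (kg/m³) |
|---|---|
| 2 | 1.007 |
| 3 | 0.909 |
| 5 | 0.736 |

CL = 0.204

At 3 km, from the table: ρ = 0.909 kg/m³.
In steady level flight, lift balances weight: W = mg = 933 × 9.81 = 9152.7 N.
q = ½ρv² = ½ × 0.909 × 73.8² = 2475 Pa.
Required CL = L/(qS) = 9152.7/(2475·18.1) = 0.2043.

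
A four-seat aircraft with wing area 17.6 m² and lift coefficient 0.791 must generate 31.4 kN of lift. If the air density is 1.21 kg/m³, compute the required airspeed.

L = ½ρv²S·CL ⇒ v = √(2L/(ρ·S·CL))
v = √(2 × 31400 / (1.21 × 17.6 × 0.791)) = √3728 = 61.1 m/s

v = 61.1 m/s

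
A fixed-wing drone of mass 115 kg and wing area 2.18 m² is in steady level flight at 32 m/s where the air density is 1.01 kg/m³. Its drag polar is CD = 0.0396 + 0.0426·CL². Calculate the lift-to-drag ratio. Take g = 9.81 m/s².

Level flight ⇒ L = W = m·g = 115 × 9.81 = 1128.2 N.
q = ½ρv² = ½ × 1.01 × 32² = 517.1 Pa.
Required CL = L/(qS) = 1128.2/(517.1·2.18) = 1.001.
CD = 0.0396 + 0.0426 × 1.001² = 0.08226.
L/D = CL/CD = 1.001 / 0.08226 = 12.2

L/D = 12.2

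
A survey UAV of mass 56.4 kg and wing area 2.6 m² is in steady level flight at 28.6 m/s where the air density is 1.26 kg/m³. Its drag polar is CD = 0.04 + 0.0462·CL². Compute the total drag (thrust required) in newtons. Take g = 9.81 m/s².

In steady level flight, lift balances weight: W = mg = 56.4 × 9.81 = 553.28 N.
q = ½ρv² = ½ × 1.26 × 28.6² = 515.3 Pa.
Required CL = L/(qS) = 553.28/(515.3·2.6) = 0.413.
CD = 0.04 + 0.0462 × 0.413² = 0.04788.
D = q·S·CD = 515.3 × 2.6 × 0.04788 = 64.15 N

D = 64.1 N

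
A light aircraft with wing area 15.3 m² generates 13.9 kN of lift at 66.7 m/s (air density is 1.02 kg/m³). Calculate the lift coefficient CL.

From L = ½ρv²S·CL, rearranging gives CL = 2L/(ρv²S).
CL = 2 × 13900 / (1.02 × 66.7² × 15.3) = 0.4

CL = 0.4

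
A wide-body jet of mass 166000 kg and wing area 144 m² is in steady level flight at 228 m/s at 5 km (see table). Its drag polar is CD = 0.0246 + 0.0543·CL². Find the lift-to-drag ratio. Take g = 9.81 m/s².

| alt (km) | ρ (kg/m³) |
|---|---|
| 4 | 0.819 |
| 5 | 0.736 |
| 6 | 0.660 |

At 5 km, from the table: ρ = 0.736 kg/m³.
Weight W = mg = 166000 × 9.81 = 1.6285×10^6 N; in level flight L = W.
Dynamic pressure q = 0.5 × 0.736 × 228² = 19130 Pa.
CL = 2W/(ρv²S) = 2×1.6285×10^6/(0.736×228²×144) = 0.5911.
CD = 0.0246 + 0.0543 × 0.5911² = 0.04358.
L/D = CL/CD = 0.5911 / 0.04358 = 13.6

L/D = 13.6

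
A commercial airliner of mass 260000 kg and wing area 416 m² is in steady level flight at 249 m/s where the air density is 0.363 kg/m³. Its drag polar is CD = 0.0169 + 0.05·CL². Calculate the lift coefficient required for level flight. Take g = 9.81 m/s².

In steady level flight, lift balances weight: W = mg = 260000 × 9.81 = 2.5506×10^6 N.
Dynamic pressure q = 0.5 × 0.363 × 249² = 11250 Pa.
CL = 2W/(ρv²S) = 2×2.5506×10^6/(0.363×249²×416) = 0.5448.

CL = 0.545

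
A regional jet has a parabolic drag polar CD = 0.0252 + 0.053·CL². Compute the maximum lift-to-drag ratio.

(L/D)max = 13.7

For CD = CD0 + K·CL², (L/D)max occurs at CL* = √(CD0/K) and equals 1/(2√(K·CD0)).
(L/D)max = 1/(2√(0.053 × 0.0252)) = 1/(2 × 0.03655) = 13.7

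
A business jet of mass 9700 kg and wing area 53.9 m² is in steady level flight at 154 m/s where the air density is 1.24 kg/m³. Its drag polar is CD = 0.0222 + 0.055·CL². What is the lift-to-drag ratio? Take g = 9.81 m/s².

Level flight ⇒ L = W = m·g = 9700 × 9.81 = 95157 N.
Dynamic pressure q = 0.5 × 1.24 × 154² = 14700 Pa.
Required CL = L/(qS) = 95157/(14700·53.9) = 0.1201.
CD = 0.0222 + 0.055 × 0.1201² = 0.02299.
L/D = CL/CD = 0.1201 / 0.02299 = 5.22

L/D = 5.22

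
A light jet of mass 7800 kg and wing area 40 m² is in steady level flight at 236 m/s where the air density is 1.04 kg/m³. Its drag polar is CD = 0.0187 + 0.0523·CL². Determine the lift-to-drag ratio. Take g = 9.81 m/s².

Level flight ⇒ L = W = m·g = 7800 × 9.81 = 76518 N.
Dynamic pressure q = 0.5 × 1.04 × 236² = 28960 Pa.
CL = W/(q·S) = 76518 / (28960 × 40) = 0.06605.
CD = 0.0187 + 0.0523 × 0.06605² = 0.01893.
L/D = CL/CD = 0.06605 / 0.01893 = 3.49

L/D = 3.49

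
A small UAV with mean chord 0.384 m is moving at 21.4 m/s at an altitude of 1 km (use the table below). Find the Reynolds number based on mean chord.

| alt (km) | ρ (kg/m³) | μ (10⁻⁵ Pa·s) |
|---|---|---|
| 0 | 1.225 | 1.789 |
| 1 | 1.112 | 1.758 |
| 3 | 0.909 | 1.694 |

At 1 km, from the table: ρ = 1.112 kg/m³, μ = 1.758×10⁻⁵ Pa·s.
Re = ρ·v·c/μ = 1.112 × 21.4 × 0.384 / (1.758×10⁻⁵) = 5.2×10^5

Re = 5.2×10^5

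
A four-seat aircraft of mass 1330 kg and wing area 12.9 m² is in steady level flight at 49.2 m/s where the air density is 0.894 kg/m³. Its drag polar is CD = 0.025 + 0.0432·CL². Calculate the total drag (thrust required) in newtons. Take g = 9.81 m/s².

D = 876 N

Weight W = mg = 1330 × 9.81 = 13047 N; in level flight L = W.
Dynamic pressure q = 0.5 × 0.894 × 49.2² = 1082 Pa.
CL = 2W/(ρv²S) = 2×13047/(0.894×49.2²×12.9) = 0.9347.
CD = 0.025 + 0.0432 × 0.9347² = 0.06275.
D = q·S·CD = 1082 × 12.9 × 0.06275 = 875.8 N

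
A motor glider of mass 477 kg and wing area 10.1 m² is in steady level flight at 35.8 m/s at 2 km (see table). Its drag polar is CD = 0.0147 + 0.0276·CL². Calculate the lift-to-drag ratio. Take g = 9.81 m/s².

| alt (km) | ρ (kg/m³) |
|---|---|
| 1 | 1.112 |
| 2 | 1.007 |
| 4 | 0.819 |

At 2 km, from the table: ρ = 1.007 kg/m³.
Weight W = mg = 477 × 9.81 = 4679.4 N; in level flight L = W.
q = ½ρv² = ½ × 1.007 × 35.8² = 645.3 Pa.
CL = W/(q·S) = 4679.4 / (645.3 × 10.1) = 0.718.
CD = 0.0147 + 0.0276 × 0.718² = 0.02893.
L/D = CL/CD = 0.718 / 0.02893 = 24.8

L/D = 24.8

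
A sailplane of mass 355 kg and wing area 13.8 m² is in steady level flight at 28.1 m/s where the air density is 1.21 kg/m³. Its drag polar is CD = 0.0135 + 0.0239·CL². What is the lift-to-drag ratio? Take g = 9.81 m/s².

L/D = 26.2

Weight W = mg = 355 × 9.81 = 3482.6 N; in level flight L = W.
q = ½ρv² = ½ × 1.21 × 28.1² = 477.7 Pa.
Required CL = L/(qS) = 3482.6/(477.7·13.8) = 0.5283.
CD = 0.0135 + 0.0239 × 0.5283² = 0.02017.
L/D = CL/CD = 0.5283 / 0.02017 = 26.2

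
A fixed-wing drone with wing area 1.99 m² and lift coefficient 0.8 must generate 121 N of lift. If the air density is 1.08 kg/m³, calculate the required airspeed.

L = ½ρv²S·CL ⇒ v = √(2L/(ρ·S·CL))
v = √(2 × 121 / (1.08 × 1.99 × 0.8)) = √140.8 = 11.9 m/s

v = 11.9 m/s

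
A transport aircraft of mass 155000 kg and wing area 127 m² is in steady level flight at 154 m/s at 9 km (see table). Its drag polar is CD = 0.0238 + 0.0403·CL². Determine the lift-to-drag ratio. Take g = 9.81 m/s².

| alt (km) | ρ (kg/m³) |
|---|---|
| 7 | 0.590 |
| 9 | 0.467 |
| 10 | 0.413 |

At 9 km, from the table: ρ = 0.467 kg/m³.
Level flight ⇒ L = W = m·g = 155000 × 9.81 = 1.5206×10^6 N.
Dynamic pressure q = 0.5 × 0.467 × 154² = 5538 Pa.
CL = W/(q·S) = 1.5206×10^6 / (5538 × 127) = 2.162.
CD = 0.0238 + 0.0403 × 2.162² = 0.2122.
L/D = CL/CD = 2.162 / 0.2122 = 10.2

L/D = 10.2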